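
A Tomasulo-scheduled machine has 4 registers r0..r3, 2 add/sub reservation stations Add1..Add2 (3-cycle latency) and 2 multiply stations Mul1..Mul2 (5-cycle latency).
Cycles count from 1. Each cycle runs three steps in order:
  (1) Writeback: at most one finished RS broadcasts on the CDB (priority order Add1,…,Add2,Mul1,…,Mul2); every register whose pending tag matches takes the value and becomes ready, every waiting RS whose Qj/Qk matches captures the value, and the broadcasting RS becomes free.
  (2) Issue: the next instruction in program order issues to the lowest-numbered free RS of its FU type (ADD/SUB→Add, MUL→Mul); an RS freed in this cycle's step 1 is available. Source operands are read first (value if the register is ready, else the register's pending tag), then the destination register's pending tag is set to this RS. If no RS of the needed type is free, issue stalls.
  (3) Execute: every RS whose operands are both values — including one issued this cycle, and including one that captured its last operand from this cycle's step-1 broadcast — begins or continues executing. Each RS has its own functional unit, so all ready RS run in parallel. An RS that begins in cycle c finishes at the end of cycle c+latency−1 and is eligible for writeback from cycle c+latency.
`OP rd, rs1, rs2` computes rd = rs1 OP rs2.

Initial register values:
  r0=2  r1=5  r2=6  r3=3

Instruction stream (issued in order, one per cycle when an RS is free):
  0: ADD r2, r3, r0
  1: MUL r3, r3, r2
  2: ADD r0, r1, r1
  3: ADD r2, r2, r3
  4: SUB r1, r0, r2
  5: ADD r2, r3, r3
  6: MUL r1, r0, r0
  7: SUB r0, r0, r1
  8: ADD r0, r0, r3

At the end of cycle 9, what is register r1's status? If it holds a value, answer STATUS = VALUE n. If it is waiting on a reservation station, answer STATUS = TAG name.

cycle 1: issue ADD r2<-Add1 // r0:2,r1:5,r2:Add1,r3:3
cycle 2: issue MUL r3<-Mul1 // r0:2,r1:5,r2:Add1,r3:Mul1
cycle 3: issue ADD r0<-Add2 // r0:Add2,r1:5,r2:Add1,r3:Mul1
cycle 4: CDB Add1=5; issue ADD r2<-Add1 // r0:Add2,r1:5,r2:Add1,r3:Mul1
cycle 5: stall // r0:Add2,r1:5,r2:Add1,r3:Mul1
cycle 6: CDB Add2=10; issue SUB r1<-Add2 // r0:10,r1:Add2,r2:Add1,r3:Mul1
cycle 7: stall // r0:10,r1:Add2,r2:Add1,r3:Mul1
cycle 8: stall // r0:10,r1:Add2,r2:Add1,r3:Mul1
cycle 9: CDB Mul1=15; stall // r0:10,r1:Add2,r2:Add1,r3:15

STATUS = TAG Add2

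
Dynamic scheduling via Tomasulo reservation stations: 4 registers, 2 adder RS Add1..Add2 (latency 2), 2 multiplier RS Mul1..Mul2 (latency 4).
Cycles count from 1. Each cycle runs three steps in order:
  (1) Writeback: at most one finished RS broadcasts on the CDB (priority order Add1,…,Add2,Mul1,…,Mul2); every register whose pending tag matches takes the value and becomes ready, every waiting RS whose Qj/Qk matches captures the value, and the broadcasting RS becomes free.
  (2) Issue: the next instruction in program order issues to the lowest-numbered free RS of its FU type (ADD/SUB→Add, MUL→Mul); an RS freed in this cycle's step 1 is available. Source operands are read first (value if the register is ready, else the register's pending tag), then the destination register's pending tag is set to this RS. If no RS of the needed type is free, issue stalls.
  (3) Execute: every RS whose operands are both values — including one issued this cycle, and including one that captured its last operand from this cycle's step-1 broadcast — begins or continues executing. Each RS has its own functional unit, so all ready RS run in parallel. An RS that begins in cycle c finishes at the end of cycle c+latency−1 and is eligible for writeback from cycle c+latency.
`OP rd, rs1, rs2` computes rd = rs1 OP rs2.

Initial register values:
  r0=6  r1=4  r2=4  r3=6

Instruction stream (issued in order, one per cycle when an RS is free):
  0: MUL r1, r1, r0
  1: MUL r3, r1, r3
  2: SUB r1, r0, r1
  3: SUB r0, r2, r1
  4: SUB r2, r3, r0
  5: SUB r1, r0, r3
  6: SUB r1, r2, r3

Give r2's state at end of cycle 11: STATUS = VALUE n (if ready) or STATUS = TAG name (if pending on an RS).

cycle 1: issue MUL r1<-Mul1 // r0:6,r1:Mul1,r2:4,r3:6
cycle 2: issue MUL r3<-Mul2 // r0:6,r1:Mul1,r2:4,r3:Mul2
cycle 3: issue SUB r1<-Add1 // r0:6,r1:Add1,r2:4,r3:Mul2
cycle 4: issue SUB r0<-Add2 // r0:Add2,r1:Add1,r2:4,r3:Mul2
cycle 5: CDB Mul1=24; stall // r0:Add2,r1:Add1,r2:4,r3:Mul2
cycle 6: stall // r0:Add2,r1:Add1,r2:4,r3:Mul2
cycle 7: CDB Add1=-18; issue SUB r2<-Add1 // r0:Add2,r1:-18,r2:Add1,r3:Mul2
cycle 8: stall // r0:Add2,r1:-18,r2:Add1,r3:Mul2
cycle 9: CDB Add2=22; issue SUB r1<-Add2 // r0:22,r1:Add2,r2:Add1,r3:Mul2
cycle 10: CDB Mul2=144; stall // r0:22,r1:Add2,r2:Add1,r3:144
cycle 11: stall // r0:22,r1:Add2,r2:Add1,r3:144

STATUS = TAG Add1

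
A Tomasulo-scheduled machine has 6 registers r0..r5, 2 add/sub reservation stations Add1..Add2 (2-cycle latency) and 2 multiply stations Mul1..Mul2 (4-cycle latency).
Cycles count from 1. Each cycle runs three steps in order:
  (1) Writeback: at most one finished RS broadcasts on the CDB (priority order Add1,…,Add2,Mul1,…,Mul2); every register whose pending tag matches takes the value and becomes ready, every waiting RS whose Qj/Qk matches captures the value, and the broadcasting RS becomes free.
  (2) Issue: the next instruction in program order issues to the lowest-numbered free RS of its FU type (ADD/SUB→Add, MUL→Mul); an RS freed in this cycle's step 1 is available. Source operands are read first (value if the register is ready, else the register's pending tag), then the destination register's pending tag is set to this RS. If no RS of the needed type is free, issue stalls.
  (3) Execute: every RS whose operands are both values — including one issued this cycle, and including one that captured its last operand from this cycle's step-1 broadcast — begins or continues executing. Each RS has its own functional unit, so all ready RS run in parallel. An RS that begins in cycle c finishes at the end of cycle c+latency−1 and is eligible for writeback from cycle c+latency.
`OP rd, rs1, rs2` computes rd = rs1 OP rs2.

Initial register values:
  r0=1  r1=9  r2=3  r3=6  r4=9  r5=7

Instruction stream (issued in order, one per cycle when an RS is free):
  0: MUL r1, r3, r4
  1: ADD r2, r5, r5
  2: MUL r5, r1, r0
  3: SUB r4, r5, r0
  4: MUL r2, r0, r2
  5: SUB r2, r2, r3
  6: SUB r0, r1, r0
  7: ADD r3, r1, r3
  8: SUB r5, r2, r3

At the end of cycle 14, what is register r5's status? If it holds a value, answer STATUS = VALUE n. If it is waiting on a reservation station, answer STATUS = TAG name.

cycle 1: issue MUL r1<-Mul1 // r0:1,r1:Mul1,r2:3,r3:6,r4:9,r5:7
cycle 2: issue ADD r2<-Add1 // r0:1,r1:Mul1,r2:Add1,r3:6,r4:9,r5:7
cycle 3: issue MUL r5<-Mul2 // r0:1,r1:Mul1,r2:Add1,r3:6,r4:9,r5:Mul2
cycle 4: CDB Add1=14; issue SUB r4<-Add1 // r0:1,r1:Mul1,r2:14,r3:6,r4:Add1,r5:Mul2
cycle 5: CDB Mul1=54; issue MUL r2<-Mul1 // r0:1,r1:54,r2:Mul1,r3:6,r4:Add1,r5:Mul2
cycle 6: issue SUB r2<-Add2 // r0:1,r1:54,r2:Add2,r3:6,r4:Add1,r5:Mul2
cycle 7: stall // r0:1,r1:54,r2:Add2,r3:6,r4:Add1,r5:Mul2
cycle 8: stall // r0:1,r1:54,r2:Add2,r3:6,r4:Add1,r5:Mul2
cycle 9: CDB Mul1=14; stall // r0:1,r1:54,r2:Add2,r3:6,r4:Add1,r5:Mul2
cycle 10: CDB Mul2=54; stall // r0:1,r1:54,r2:Add2,r3:6,r4:Add1,r5:54
cycle 11: CDB Add2=8; issue SUB r0<-Add2 // r0:Add2,r1:54,r2:8,r3:6,r4:Add1,r5:54
cycle 12: CDB Add1=53; issue ADD r3<-Add1 // r0:Add2,r1:54,r2:8,r3:Add1,r4:53,r5:54
cycle 13: CDB Add2=53; issue SUB r5<-Add2 // r0:53,r1:54,r2:8,r3:Add1,r4:53,r5:Add2
cycle 14: CDB Add1=60 // r0:53,r1:54,r2:8,r3:60,r4:53,r5:Add2

STATUS = TAG Add2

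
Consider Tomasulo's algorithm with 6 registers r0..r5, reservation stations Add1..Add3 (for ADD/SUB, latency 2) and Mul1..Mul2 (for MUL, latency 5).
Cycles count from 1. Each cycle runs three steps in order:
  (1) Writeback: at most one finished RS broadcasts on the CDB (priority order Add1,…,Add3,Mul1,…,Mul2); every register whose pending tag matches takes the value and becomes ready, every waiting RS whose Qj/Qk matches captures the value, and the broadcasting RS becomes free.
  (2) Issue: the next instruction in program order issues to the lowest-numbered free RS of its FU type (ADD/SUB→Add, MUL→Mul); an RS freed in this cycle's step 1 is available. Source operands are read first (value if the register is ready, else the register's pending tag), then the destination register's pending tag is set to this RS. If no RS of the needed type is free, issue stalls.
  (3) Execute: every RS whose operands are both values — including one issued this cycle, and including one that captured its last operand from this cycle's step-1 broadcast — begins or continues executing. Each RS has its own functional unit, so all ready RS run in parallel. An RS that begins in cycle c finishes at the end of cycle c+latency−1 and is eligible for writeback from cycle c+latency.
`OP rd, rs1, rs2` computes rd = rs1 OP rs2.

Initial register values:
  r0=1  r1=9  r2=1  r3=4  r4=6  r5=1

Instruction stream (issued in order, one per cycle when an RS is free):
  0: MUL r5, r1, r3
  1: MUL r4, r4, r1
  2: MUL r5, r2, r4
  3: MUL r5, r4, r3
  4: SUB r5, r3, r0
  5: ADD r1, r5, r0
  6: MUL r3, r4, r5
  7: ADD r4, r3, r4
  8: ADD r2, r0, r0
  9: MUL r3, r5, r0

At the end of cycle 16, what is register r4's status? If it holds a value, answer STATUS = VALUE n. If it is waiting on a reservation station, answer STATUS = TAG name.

STATUS = TAG Add1

c1: issue MUL r5<-Mul1 | r0:1,r1:9,r2:1,r3:4,r4:6,r5:Mul1
c2: issue MUL r4<-Mul2 | r0:1,r1:9,r2:1,r3:4,r4:Mul2,r5:Mul1
c3: stall | r0:1,r1:9,r2:1,r3:4,r4:Mul2,r5:Mul1
c4: stall | r0:1,r1:9,r2:1,r3:4,r4:Mul2,r5:Mul1
c5: stall | r0:1,r1:9,r2:1,r3:4,r4:Mul2,r5:Mul1
c6: CDB Mul1=36; issue MUL r5<-Mul1 | r0:1,r1:9,r2:1,r3:4,r4:Mul2,r5:Mul1
c7: CDB Mul2=54; issue MUL r5<-Mul2 | r0:1,r1:9,r2:1,r3:4,r4:54,r5:Mul2
c8: issue SUB r5<-Add1 | r0:1,r1:9,r2:1,r3:4,r4:54,r5:Add1
c9: issue ADD r1<-Add2 | r0:1,r1:Add2,r2:1,r3:4,r4:54,r5:Add1
c10: CDB Add1=3; stall | r0:1,r1:Add2,r2:1,r3:4,r4:54,r5:3
c11: stall | r0:1,r1:Add2,r2:1,r3:4,r4:54,r5:3
c12: CDB Add2=4; stall | r0:1,r1:4,r2:1,r3:4,r4:54,r5:3
c13: CDB Mul1=54; issue MUL r3<-Mul1 | r0:1,r1:4,r2:1,r3:Mul1,r4:54,r5:3
c14: CDB Mul2=216; issue ADD r4<-Add1 | r0:1,r1:4,r2:1,r3:Mul1,r4:Add1,r5:3
c15: issue ADD r2<-Add2 | r0:1,r1:4,r2:Add2,r3:Mul1,r4:Add1,r5:3
c16: issue MUL r3<-Mul2 | r0:1,r1:4,r2:Add2,r3:Mul2,r4:Add1,r5:3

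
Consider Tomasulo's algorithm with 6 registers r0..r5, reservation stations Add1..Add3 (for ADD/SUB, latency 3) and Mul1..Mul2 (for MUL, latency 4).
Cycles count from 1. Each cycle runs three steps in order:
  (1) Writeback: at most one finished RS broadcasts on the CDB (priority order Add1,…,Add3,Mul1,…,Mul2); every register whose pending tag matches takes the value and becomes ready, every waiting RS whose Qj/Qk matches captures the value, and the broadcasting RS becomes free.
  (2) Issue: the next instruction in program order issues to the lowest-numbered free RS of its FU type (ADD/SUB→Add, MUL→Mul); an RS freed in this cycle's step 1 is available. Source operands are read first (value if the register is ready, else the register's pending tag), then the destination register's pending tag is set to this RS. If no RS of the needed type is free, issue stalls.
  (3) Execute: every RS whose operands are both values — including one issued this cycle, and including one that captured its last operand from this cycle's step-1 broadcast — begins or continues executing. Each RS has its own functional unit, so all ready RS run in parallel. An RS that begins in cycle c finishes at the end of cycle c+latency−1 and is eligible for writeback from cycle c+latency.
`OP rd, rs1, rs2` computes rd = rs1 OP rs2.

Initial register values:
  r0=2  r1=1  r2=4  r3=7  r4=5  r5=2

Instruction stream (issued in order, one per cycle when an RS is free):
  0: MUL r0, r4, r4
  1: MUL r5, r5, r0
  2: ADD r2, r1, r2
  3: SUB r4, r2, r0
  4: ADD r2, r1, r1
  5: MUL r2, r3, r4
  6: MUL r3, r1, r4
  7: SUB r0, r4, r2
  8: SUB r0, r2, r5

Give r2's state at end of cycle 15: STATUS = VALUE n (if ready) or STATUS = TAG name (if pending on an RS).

STATUS = VALUE -140

c1: issue MUL r0<-Mul1 | r0:Mul1,r1:1,r2:4,r3:7,r4:5,r5:2
c2: issue MUL r5<-Mul2 | r0:Mul1,r1:1,r2:4,r3:7,r4:5,r5:Mul2
c3: issue ADD r2<-Add1 | r0:Mul1,r1:1,r2:Add1,r3:7,r4:5,r5:Mul2
c4: issue SUB r4<-Add2 | r0:Mul1,r1:1,r2:Add1,r3:7,r4:Add2,r5:Mul2
c5: CDB Mul1=25; issue ADD r2<-Add3 | r0:25,r1:1,r2:Add3,r3:7,r4:Add2,r5:Mul2
c6: CDB Add1=5; issue MUL r2<-Mul1 | r0:25,r1:1,r2:Mul1,r3:7,r4:Add2,r5:Mul2
c7: stall | r0:25,r1:1,r2:Mul1,r3:7,r4:Add2,r5:Mul2
c8: CDB Add3=2; stall | r0:25,r1:1,r2:Mul1,r3:7,r4:Add2,r5:Mul2
c9: CDB Add2=-20; stall | r0:25,r1:1,r2:Mul1,r3:7,r4:-20,r5:Mul2
c10: CDB Mul2=50; issue MUL r3<-Mul2 | r0:25,r1:1,r2:Mul1,r3:Mul2,r4:-20,r5:50
c11: issue SUB r0<-Add1 | r0:Add1,r1:1,r2:Mul1,r3:Mul2,r4:-20,r5:50
c12: issue SUB r0<-Add2 | r0:Add2,r1:1,r2:Mul1,r3:Mul2,r4:-20,r5:50
c13: CDB Mul1=-140 | r0:Add2,r1:1,r2:-140,r3:Mul2,r4:-20,r5:50
c14: CDB Mul2=-20 | r0:Add2,r1:1,r2:-140,r3:-20,r4:-20,r5:50
c15: - | r0:Add2,r1:1,r2:-140,r3:-20,r4:-20,r5:50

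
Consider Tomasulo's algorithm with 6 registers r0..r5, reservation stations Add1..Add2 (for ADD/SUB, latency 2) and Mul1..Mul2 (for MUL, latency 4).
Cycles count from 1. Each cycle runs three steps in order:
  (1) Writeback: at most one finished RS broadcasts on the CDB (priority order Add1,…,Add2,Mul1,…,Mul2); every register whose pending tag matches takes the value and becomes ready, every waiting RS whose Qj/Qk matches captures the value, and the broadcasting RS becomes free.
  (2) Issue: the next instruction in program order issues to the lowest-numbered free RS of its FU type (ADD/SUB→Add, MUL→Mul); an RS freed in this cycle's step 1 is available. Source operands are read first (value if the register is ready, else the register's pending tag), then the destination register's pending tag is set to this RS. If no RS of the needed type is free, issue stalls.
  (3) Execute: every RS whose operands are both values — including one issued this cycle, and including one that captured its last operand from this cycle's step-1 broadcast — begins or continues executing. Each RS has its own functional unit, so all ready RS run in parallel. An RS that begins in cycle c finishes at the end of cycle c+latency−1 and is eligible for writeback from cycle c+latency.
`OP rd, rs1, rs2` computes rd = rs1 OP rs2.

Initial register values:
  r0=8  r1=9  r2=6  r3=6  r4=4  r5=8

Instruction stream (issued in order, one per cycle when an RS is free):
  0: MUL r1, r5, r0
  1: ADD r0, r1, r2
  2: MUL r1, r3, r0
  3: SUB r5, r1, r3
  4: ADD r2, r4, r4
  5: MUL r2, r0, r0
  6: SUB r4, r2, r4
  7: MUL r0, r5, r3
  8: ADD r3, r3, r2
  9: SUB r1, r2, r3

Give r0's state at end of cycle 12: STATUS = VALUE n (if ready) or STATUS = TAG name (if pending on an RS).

STATUS = TAG Mul2

cycle 1: issue MUL r1<-Mul1 // r0:8,r1:Mul1,r2:6,r3:6,r4:4,r5:8
cycle 2: issue ADD r0<-Add1 // r0:Add1,r1:Mul1,r2:6,r3:6,r4:4,r5:8
cycle 3: issue MUL r1<-Mul2 // r0:Add1,r1:Mul2,r2:6,r3:6,r4:4,r5:8
cycle 4: issue SUB r5<-Add2 // r0:Add1,r1:Mul2,r2:6,r3:6,r4:4,r5:Add2
cycle 5: CDB Mul1=64; stall // r0:Add1,r1:Mul2,r2:6,r3:6,r4:4,r5:Add2
cycle 6: stall // r0:Add1,r1:Mul2,r2:6,r3:6,r4:4,r5:Add2
cycle 7: CDB Add1=70; issue ADD r2<-Add1 // r0:70,r1:Mul2,r2:Add1,r3:6,r4:4,r5:Add2
cycle 8: issue MUL r2<-Mul1 // r0:70,r1:Mul2,r2:Mul1,r3:6,r4:4,r5:Add2
cycle 9: CDB Add1=8; issue SUB r4<-Add1 // r0:70,r1:Mul2,r2:Mul1,r3:6,r4:Add1,r5:Add2
cycle 10: stall // r0:70,r1:Mul2,r2:Mul1,r3:6,r4:Add1,r5:Add2
cycle 11: CDB Mul2=420; issue MUL r0<-Mul2 // r0:Mul2,r1:420,r2:Mul1,r3:6,r4:Add1,r5:Add2
cycle 12: CDB Mul1=4900; stall // r0:Mul2,r1:420,r2:4900,r3:6,r4:Add1,r5:Add2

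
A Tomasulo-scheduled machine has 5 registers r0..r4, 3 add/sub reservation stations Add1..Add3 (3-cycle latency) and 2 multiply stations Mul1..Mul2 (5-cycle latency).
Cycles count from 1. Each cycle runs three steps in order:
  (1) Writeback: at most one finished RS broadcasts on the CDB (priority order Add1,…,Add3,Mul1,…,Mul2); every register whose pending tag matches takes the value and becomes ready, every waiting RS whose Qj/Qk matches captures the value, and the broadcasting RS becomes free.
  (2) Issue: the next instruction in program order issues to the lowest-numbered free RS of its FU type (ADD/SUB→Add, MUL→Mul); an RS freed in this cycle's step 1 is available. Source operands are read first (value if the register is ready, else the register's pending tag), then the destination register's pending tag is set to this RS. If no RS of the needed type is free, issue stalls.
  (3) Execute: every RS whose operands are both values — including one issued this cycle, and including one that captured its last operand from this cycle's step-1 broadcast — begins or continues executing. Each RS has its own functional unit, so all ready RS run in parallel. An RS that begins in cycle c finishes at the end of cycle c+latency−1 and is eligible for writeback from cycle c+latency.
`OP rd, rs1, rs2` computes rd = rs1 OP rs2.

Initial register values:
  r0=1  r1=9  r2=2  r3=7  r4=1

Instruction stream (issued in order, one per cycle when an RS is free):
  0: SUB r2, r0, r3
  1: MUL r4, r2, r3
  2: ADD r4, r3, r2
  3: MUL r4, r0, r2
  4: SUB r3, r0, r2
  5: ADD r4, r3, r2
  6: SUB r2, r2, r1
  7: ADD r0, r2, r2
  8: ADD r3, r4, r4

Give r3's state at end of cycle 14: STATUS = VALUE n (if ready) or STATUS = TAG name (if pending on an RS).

STATUS = VALUE 2

cycle 1: issue SUB r2<-Add1 // r0:1,r1:9,r2:Add1,r3:7,r4:1
cycle 2: issue MUL r4<-Mul1 // r0:1,r1:9,r2:Add1,r3:7,r4:Mul1
cycle 3: issue ADD r4<-Add2 // r0:1,r1:9,r2:Add1,r3:7,r4:Add2
cycle 4: CDB Add1=-6; issue MUL r4<-Mul2 // r0:1,r1:9,r2:-6,r3:7,r4:Mul2
cycle 5: issue SUB r3<-Add1 // r0:1,r1:9,r2:-6,r3:Add1,r4:Mul2
cycle 6: issue ADD r4<-Add3 // r0:1,r1:9,r2:-6,r3:Add1,r4:Add3
cycle 7: CDB Add2=1; issue SUB r2<-Add2 // r0:1,r1:9,r2:Add2,r3:Add1,r4:Add3
cycle 8: CDB Add1=7; issue ADD r0<-Add1 // r0:Add1,r1:9,r2:Add2,r3:7,r4:Add3
cycle 9: CDB Mul1=-42; stall // r0:Add1,r1:9,r2:Add2,r3:7,r4:Add3
cycle 10: CDB Add2=-15; issue ADD r3<-Add2 // r0:Add1,r1:9,r2:-15,r3:Add2,r4:Add3
cycle 11: CDB Add3=1 // r0:Add1,r1:9,r2:-15,r3:Add2,r4:1
cycle 12: CDB Mul2=-6 // r0:Add1,r1:9,r2:-15,r3:Add2,r4:1
cycle 13: CDB Add1=-30 // r0:-30,r1:9,r2:-15,r3:Add2,r4:1
cycle 14: CDB Add2=2 // r0:-30,r1:9,r2:-15,r3:2,r4:1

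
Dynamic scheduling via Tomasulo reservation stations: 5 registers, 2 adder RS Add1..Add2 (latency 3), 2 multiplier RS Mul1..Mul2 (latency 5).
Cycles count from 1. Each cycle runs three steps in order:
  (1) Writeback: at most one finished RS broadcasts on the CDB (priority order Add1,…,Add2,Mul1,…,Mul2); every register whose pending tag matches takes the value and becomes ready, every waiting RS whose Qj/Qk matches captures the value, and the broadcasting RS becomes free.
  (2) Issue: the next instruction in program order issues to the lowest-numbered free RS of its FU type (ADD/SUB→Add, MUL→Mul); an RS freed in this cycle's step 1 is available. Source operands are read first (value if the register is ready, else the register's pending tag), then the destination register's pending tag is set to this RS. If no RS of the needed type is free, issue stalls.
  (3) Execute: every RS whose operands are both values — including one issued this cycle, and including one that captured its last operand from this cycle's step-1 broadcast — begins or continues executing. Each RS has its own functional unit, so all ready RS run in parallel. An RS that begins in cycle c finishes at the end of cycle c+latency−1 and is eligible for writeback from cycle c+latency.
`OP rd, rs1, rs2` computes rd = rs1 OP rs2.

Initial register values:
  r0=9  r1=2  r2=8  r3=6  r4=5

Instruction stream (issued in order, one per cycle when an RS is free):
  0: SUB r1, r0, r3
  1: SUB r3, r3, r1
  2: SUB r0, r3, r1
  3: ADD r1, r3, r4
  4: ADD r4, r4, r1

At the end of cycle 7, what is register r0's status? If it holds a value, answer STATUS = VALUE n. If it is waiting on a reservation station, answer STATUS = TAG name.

STATUS = TAG Add1

  c1: issue SUB r1<-Add1  regs: r0:9,r1:Add1,r2:8,r3:6,r4:5
  c2: issue SUB r3<-Add2  regs: r0:9,r1:Add1,r2:8,r3:Add2,r4:5
  c3: stall  regs: r0:9,r1:Add1,r2:8,r3:Add2,r4:5
  c4: CDB Add1=3; issue SUB r0<-Add1  regs: r0:Add1,r1:3,r2:8,r3:Add2,r4:5
  c5: stall  regs: r0:Add1,r1:3,r2:8,r3:Add2,r4:5
  c6: stall  regs: r0:Add1,r1:3,r2:8,r3:Add2,r4:5
  c7: CDB Add2=3; issue ADD r1<-Add2  regs: r0:Add1,r1:Add2,r2:8,r3:3,r4:5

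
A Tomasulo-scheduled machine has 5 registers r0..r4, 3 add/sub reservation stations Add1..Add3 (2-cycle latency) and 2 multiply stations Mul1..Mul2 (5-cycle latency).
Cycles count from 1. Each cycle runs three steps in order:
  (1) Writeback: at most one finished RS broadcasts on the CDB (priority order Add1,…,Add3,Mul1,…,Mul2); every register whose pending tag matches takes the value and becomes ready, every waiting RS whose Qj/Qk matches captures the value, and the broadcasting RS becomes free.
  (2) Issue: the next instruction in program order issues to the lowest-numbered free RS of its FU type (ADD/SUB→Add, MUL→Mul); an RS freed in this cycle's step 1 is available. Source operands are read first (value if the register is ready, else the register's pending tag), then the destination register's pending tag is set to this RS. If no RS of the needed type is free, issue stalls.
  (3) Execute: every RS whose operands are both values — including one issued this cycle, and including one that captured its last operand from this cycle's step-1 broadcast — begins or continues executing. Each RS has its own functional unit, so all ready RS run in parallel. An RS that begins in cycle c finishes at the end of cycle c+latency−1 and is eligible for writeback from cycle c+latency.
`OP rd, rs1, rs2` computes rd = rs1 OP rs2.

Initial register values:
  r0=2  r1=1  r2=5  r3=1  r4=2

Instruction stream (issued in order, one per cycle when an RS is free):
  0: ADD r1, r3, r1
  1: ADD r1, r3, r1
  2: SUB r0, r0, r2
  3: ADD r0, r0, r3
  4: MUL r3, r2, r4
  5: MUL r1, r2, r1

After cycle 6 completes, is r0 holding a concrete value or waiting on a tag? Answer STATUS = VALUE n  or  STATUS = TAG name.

STATUS = TAG Add3

c1: issue ADD r1<-Add1 | r0:2,r1:Add1,r2:5,r3:1,r4:2
c2: issue ADD r1<-Add2 | r0:2,r1:Add2,r2:5,r3:1,r4:2
c3: CDB Add1=2; issue SUB r0<-Add1 | r0:Add1,r1:Add2,r2:5,r3:1,r4:2
c4: issue ADD r0<-Add3 | r0:Add3,r1:Add2,r2:5,r3:1,r4:2
c5: CDB Add1=-3; issue MUL r3<-Mul1 | r0:Add3,r1:Add2,r2:5,r3:Mul1,r4:2
c6: CDB Add2=3; issue MUL r1<-Mul2 | r0:Add3,r1:Mul2,r2:5,r3:Mul1,r4:2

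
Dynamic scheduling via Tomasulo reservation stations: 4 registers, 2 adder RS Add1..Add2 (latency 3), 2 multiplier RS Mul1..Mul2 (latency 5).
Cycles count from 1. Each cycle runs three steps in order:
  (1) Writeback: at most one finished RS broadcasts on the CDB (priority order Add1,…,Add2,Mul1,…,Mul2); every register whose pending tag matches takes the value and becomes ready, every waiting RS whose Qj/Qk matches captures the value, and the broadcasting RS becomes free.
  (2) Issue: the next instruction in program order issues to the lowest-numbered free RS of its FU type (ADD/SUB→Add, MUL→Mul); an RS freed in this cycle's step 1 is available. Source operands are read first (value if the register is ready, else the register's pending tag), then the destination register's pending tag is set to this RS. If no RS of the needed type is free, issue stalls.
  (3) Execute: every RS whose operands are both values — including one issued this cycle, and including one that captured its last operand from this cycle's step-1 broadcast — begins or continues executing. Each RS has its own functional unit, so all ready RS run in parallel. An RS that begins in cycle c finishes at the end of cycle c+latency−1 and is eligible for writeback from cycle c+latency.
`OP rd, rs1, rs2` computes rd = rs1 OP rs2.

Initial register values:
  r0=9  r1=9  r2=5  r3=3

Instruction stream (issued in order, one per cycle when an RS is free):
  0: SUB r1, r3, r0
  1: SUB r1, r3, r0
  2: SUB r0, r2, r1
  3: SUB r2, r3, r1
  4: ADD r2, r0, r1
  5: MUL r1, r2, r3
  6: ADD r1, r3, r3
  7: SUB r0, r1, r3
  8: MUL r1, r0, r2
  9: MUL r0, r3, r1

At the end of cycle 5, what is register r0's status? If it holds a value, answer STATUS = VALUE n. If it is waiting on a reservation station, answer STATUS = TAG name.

STATUS = TAG Add1

cycle 1: issue SUB r1<-Add1 // r0:9,r1:Add1,r2:5,r3:3
cycle 2: issue SUB r1<-Add2 // r0:9,r1:Add2,r2:5,r3:3
cycle 3: stall // r0:9,r1:Add2,r2:5,r3:3
cycle 4: CDB Add1=-6; issue SUB r0<-Add1 // r0:Add1,r1:Add2,r2:5,r3:3
cycle 5: CDB Add2=-6; issue SUB r2<-Add2 // r0:Add1,r1:-6,r2:Add2,r3:3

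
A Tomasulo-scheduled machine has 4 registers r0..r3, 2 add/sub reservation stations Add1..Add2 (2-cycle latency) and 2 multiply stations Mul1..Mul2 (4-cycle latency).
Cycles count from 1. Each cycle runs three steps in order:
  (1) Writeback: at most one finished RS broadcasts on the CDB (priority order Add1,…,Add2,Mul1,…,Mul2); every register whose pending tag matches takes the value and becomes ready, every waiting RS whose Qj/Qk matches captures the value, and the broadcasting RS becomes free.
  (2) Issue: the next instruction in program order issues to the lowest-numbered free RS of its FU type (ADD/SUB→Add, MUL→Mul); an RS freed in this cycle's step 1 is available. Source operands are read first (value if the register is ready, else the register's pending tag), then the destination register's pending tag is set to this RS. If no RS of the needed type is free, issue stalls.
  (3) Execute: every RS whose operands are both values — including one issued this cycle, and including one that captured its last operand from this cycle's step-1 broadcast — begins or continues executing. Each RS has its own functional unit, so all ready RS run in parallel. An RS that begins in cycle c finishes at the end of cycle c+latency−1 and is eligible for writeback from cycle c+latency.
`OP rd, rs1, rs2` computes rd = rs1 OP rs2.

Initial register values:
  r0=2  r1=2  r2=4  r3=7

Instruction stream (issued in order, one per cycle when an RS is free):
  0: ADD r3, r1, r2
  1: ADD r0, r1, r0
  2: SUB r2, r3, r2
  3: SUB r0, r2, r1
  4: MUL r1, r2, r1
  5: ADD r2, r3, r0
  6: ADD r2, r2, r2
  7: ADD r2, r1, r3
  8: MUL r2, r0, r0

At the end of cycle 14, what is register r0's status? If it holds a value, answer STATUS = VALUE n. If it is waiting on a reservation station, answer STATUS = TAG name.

c1: issue ADD r3<-Add1 | r0:2,r1:2,r2:4,r3:Add1
c2: issue ADD r0<-Add2 | r0:Add2,r1:2,r2:4,r3:Add1
c3: CDB Add1=6; issue SUB r2<-Add1 | r0:Add2,r1:2,r2:Add1,r3:6
c4: CDB Add2=4; issue SUB r0<-Add2 | r0:Add2,r1:2,r2:Add1,r3:6
c5: CDB Add1=2; issue MUL r1<-Mul1 | r0:Add2,r1:Mul1,r2:2,r3:6
c6: issue ADD r2<-Add1 | r0:Add2,r1:Mul1,r2:Add1,r3:6
c7: CDB Add2=0; issue ADD r2<-Add2 | r0:0,r1:Mul1,r2:Add2,r3:6
c8: stall | r0:0,r1:Mul1,r2:Add2,r3:6
c9: CDB Add1=6; issue ADD r2<-Add1 | r0:0,r1:Mul1,r2:Add1,r3:6
c10: CDB Mul1=4; issue MUL r2<-Mul1 | r0:0,r1:4,r2:Mul1,r3:6
c11: CDB Add2=12 | r0:0,r1:4,r2:Mul1,r3:6
c12: CDB Add1=10 | r0:0,r1:4,r2:Mul1,r3:6
c13: - | r0:0,r1:4,r2:Mul1,r3:6
c14: CDB Mul1=0 | r0:0,r1:4,r2:0,r3:6

STATUS = VALUE 0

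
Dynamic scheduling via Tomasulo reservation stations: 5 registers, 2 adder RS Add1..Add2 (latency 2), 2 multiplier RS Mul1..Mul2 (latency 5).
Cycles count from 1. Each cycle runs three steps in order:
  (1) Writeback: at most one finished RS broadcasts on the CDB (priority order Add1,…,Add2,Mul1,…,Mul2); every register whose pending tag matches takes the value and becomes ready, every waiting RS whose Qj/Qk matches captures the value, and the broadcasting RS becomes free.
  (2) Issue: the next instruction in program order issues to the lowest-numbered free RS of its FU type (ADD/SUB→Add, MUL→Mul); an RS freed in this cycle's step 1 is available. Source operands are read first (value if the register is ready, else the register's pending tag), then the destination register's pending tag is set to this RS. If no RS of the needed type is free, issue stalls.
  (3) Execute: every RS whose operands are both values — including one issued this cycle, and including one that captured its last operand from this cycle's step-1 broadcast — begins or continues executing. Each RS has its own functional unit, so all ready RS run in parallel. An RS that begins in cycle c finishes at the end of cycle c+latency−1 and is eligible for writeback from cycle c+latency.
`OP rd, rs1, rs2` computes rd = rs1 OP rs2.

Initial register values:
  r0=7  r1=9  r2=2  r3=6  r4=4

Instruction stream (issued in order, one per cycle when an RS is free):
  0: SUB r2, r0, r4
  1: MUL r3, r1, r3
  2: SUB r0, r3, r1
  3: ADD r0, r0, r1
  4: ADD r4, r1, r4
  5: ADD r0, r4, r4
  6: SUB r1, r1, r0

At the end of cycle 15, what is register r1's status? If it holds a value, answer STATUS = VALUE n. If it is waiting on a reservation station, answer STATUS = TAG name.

cycle 1: issue SUB r2<-Add1 // r0:7,r1:9,r2:Add1,r3:6,r4:4
cycle 2: issue MUL r3<-Mul1 // r0:7,r1:9,r2:Add1,r3:Mul1,r4:4
cycle 3: CDB Add1=3; issue SUB r0<-Add1 // r0:Add1,r1:9,r2:3,r3:Mul1,r4:4
cycle 4: issue ADD r0<-Add2 // r0:Add2,r1:9,r2:3,r3:Mul1,r4:4
cycle 5: stall // r0:Add2,r1:9,r2:3,r3:Mul1,r4:4
cycle 6: stall // r0:Add2,r1:9,r2:3,r3:Mul1,r4:4
cycle 7: CDB Mul1=54; stall // r0:Add2,r1:9,r2:3,r3:54,r4:4
cycle 8: stall // r0:Add2,r1:9,r2:3,r3:54,r4:4
cycle 9: CDB Add1=45; issue ADD r4<-Add1 // r0:Add2,r1:9,r2:3,r3:54,r4:Add1
cycle 10: stall // r0:Add2,r1:9,r2:3,r3:54,r4:Add1
cycle 11: CDB Add1=13; issue ADD r0<-Add1 // r0:Add1,r1:9,r2:3,r3:54,r4:13
cycle 12: CDB Add2=54; issue SUB r1<-Add2 // r0:Add1,r1:Add2,r2:3,r3:54,r4:13
cycle 13: CDB Add1=26 // r0:26,r1:Add2,r2:3,r3:54,r4:13
cycle 14: - // r0:26,r1:Add2,r2:3,r3:54,r4:13
cycle 15: CDB Add2=-17 // r0:26,r1:-17,r2:3,r3:54,r4:13

STATUS = VALUE -17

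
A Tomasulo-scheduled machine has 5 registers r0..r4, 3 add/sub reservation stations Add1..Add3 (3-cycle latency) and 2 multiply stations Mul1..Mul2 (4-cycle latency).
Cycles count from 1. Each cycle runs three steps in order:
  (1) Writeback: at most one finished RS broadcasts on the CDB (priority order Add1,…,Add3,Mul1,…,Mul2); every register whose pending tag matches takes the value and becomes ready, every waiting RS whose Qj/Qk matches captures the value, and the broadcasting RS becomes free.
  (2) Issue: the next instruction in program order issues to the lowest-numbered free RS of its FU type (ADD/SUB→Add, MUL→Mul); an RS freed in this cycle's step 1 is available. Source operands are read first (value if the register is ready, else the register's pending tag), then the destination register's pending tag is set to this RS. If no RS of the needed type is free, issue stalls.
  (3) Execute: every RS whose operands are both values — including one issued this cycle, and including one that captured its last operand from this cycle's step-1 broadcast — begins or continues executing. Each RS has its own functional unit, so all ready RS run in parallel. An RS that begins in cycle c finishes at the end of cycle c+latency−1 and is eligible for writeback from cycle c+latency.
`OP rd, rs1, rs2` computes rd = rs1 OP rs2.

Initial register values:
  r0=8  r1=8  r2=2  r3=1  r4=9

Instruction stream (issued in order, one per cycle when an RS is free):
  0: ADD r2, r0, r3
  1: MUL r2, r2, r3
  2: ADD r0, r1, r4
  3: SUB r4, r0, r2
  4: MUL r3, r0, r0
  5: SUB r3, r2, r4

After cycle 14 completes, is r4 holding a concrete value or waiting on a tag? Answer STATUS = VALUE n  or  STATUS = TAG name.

cycle 1: issue ADD r2<-Add1 // r0:8,r1:8,r2:Add1,r3:1,r4:9
cycle 2: issue MUL r2<-Mul1 // r0:8,r1:8,r2:Mul1,r3:1,r4:9
cycle 3: issue ADD r0<-Add2 // r0:Add2,r1:8,r2:Mul1,r3:1,r4:9
cycle 4: CDB Add1=9; issue SUB r4<-Add1 // r0:Add2,r1:8,r2:Mul1,r3:1,r4:Add1
cycle 5: issue MUL r3<-Mul2 // r0:Add2,r1:8,r2:Mul1,r3:Mul2,r4:Add1
cycle 6: CDB Add2=17; issue SUB r3<-Add2 // r0:17,r1:8,r2:Mul1,r3:Add2,r4:Add1
cycle 7: - // r0:17,r1:8,r2:Mul1,r3:Add2,r4:Add1
cycle 8: CDB Mul1=9 // r0:17,r1:8,r2:9,r3:Add2,r4:Add1
cycle 9: - // r0:17,r1:8,r2:9,r3:Add2,r4:Add1
cycle 10: CDB Mul2=289 // r0:17,r1:8,r2:9,r3:Add2,r4:Add1
cycle 11: CDB Add1=8 // r0:17,r1:8,r2:9,r3:Add2,r4:8
cycle 12: - // r0:17,r1:8,r2:9,r3:Add2,r4:8
cycle 13: - // r0:17,r1:8,r2:9,r3:Add2,r4:8
cycle 14: CDB Add2=1 // r0:17,r1:8,r2:9,r3:1,r4:8

STATUS = VALUE 8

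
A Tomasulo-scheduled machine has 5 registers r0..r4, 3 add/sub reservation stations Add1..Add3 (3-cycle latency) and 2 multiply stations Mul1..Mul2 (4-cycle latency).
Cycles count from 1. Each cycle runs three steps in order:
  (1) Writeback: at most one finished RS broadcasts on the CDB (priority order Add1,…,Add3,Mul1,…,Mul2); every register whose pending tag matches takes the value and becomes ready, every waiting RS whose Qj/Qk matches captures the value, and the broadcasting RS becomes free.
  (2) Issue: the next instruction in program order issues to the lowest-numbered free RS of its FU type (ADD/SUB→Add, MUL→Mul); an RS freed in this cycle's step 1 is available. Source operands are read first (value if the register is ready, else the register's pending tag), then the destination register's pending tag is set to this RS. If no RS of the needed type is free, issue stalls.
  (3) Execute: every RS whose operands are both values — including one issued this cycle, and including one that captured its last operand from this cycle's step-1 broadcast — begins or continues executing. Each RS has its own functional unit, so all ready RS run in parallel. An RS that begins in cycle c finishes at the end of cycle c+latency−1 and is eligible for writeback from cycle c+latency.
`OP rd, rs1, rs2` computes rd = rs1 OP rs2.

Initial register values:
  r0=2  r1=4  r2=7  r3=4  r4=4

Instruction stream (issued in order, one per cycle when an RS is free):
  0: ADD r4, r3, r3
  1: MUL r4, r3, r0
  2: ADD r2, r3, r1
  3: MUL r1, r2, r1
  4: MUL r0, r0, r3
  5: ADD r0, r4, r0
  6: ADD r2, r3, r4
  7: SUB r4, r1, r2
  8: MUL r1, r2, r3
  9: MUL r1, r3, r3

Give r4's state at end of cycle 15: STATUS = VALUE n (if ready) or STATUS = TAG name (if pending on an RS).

STATUS = VALUE 20

c1: issue ADD r4<-Add1 | r0:2,r1:4,r2:7,r3:4,r4:Add1
c2: issue MUL r4<-Mul1 | r0:2,r1:4,r2:7,r3:4,r4:Mul1
c3: issue ADD r2<-Add2 | r0:2,r1:4,r2:Add2,r3:4,r4:Mul1
c4: CDB Add1=8; issue MUL r1<-Mul2 | r0:2,r1:Mul2,r2:Add2,r3:4,r4:Mul1
c5: stall | r0:2,r1:Mul2,r2:Add2,r3:4,r4:Mul1
c6: CDB Add2=8; stall | r0:2,r1:Mul2,r2:8,r3:4,r4:Mul1
c7: CDB Mul1=8; issue MUL r0<-Mul1 | r0:Mul1,r1:Mul2,r2:8,r3:4,r4:8
c8: issue ADD r0<-Add1 | r0:Add1,r1:Mul2,r2:8,r3:4,r4:8
c9: issue ADD r2<-Add2 | r0:Add1,r1:Mul2,r2:Add2,r3:4,r4:8
c10: CDB Mul2=32; issue SUB r4<-Add3 | r0:Add1,r1:32,r2:Add2,r3:4,r4:Add3
c11: CDB Mul1=8; issue MUL r1<-Mul1 | r0:Add1,r1:Mul1,r2:Add2,r3:4,r4:Add3
c12: CDB Add2=12; issue MUL r1<-Mul2 | r0:Add1,r1:Mul2,r2:12,r3:4,r4:Add3
c13: - | r0:Add1,r1:Mul2,r2:12,r3:4,r4:Add3
c14: CDB Add1=16 | r0:16,r1:Mul2,r2:12,r3:4,r4:Add3
c15: CDB Add3=20 | r0:16,r1:Mul2,r2:12,r3:4,r4:20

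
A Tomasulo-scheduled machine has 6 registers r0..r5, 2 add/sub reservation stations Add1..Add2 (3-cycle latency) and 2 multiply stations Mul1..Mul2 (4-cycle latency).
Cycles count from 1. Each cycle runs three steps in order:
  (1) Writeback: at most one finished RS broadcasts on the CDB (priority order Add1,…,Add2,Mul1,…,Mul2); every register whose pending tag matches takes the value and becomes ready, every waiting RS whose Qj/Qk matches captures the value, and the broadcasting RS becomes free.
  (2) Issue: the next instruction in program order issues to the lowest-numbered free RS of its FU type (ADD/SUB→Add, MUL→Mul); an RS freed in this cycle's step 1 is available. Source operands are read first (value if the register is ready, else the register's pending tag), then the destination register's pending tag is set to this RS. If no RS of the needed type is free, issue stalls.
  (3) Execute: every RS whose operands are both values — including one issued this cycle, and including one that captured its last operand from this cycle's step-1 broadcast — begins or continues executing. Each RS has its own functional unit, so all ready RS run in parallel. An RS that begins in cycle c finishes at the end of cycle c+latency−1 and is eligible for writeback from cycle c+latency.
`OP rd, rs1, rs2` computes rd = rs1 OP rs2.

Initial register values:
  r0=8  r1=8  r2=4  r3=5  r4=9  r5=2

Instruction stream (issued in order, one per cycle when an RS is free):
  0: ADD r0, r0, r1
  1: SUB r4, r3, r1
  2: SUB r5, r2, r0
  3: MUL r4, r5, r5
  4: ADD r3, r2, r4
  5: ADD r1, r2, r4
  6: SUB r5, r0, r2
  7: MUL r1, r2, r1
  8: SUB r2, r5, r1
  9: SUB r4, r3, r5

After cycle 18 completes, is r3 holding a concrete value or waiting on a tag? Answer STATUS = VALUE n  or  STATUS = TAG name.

c1: issue ADD r0<-Add1 | r0:Add1,r1:8,r2:4,r3:5,r4:9,r5:2
c2: issue SUB r4<-Add2 | r0:Add1,r1:8,r2:4,r3:5,r4:Add2,r5:2
c3: stall | r0:Add1,r1:8,r2:4,r3:5,r4:Add2,r5:2
c4: CDB Add1=16; issue SUB r5<-Add1 | r0:16,r1:8,r2:4,r3:5,r4:Add2,r5:Add1
c5: CDB Add2=-3; issue MUL r4<-Mul1 | r0:16,r1:8,r2:4,r3:5,r4:Mul1,r5:Add1
c6: issue ADD r3<-Add2 | r0:16,r1:8,r2:4,r3:Add2,r4:Mul1,r5:Add1
c7: CDB Add1=-12; issue ADD r1<-Add1 | r0:16,r1:Add1,r2:4,r3:Add2,r4:Mul1,r5:-12
c8: stall | r0:16,r1:Add1,r2:4,r3:Add2,r4:Mul1,r5:-12
c9: stall | r0:16,r1:Add1,r2:4,r3:Add2,r4:Mul1,r5:-12
c10: stall | r0:16,r1:Add1,r2:4,r3:Add2,r4:Mul1,r5:-12
c11: CDB Mul1=144; stall | r0:16,r1:Add1,r2:4,r3:Add2,r4:144,r5:-12
c12: stall | r0:16,r1:Add1,r2:4,r3:Add2,r4:144,r5:-12
c13: stall | r0:16,r1:Add1,r2:4,r3:Add2,r4:144,r5:-12
c14: CDB Add1=148; issue SUB r5<-Add1 | r0:16,r1:148,r2:4,r3:Add2,r4:144,r5:Add1
c15: CDB Add2=148; issue MUL r1<-Mul1 | r0:16,r1:Mul1,r2:4,r3:148,r4:144,r5:Add1
c16: issue SUB r2<-Add2 | r0:16,r1:Mul1,r2:Add2,r3:148,r4:144,r5:Add1
c17: CDB Add1=12; issue SUB r4<-Add1 | r0:16,r1:Mul1,r2:Add2,r3:148,r4:Add1,r5:12
c18: - | r0:16,r1:Mul1,r2:Add2,r3:148,r4:Add1,r5:12

STATUS = VALUE 148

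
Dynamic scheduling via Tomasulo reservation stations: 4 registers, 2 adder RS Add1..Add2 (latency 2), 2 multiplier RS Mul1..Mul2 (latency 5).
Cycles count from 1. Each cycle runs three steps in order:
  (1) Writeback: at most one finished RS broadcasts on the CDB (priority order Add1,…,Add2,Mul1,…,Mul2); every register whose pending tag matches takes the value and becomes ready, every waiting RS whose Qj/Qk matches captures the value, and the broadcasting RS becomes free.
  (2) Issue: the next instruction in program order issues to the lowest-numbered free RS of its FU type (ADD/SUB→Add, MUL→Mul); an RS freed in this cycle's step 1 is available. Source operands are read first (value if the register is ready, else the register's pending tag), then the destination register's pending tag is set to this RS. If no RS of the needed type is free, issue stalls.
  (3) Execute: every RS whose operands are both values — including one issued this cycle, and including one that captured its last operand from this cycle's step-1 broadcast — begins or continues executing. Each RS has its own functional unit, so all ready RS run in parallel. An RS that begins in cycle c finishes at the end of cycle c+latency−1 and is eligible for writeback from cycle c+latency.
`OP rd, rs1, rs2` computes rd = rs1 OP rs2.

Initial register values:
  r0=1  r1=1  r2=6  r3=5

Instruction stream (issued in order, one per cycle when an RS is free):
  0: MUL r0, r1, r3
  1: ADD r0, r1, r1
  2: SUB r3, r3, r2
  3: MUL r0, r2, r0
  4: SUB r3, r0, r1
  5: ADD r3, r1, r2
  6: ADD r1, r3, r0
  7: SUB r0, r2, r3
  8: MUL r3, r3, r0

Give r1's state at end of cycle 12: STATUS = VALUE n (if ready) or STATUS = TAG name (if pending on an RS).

cycle 1: issue MUL r0<-Mul1 // r0:Mul1,r1:1,r2:6,r3:5
cycle 2: issue ADD r0<-Add1 // r0:Add1,r1:1,r2:6,r3:5
cycle 3: issue SUB r3<-Add2 // r0:Add1,r1:1,r2:6,r3:Add2
cycle 4: CDB Add1=2; issue MUL r0<-Mul2 // r0:Mul2,r1:1,r2:6,r3:Add2
cycle 5: CDB Add2=-1; issue SUB r3<-Add1 // r0:Mul2,r1:1,r2:6,r3:Add1
cycle 6: CDB Mul1=5; issue ADD r3<-Add2 // r0:Mul2,r1:1,r2:6,r3:Add2
cycle 7: stall // r0:Mul2,r1:1,r2:6,r3:Add2
cycle 8: CDB Add2=7; issue ADD r1<-Add2 // r0:Mul2,r1:Add2,r2:6,r3:7
cycle 9: CDB Mul2=12; stall // r0:12,r1:Add2,r2:6,r3:7
cycle 10: stall // r0:12,r1:Add2,r2:6,r3:7
cycle 11: CDB Add1=11; issue SUB r0<-Add1 // r0:Add1,r1:Add2,r2:6,r3:7
cycle 12: CDB Add2=19; issue MUL r3<-Mul1 // r0:Add1,r1:19,r2:6,r3:Mul1

STATUS = VALUE 19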